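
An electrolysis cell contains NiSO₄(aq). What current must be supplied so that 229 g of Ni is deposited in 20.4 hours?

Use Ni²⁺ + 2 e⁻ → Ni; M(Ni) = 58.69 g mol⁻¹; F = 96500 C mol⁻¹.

10.3 A

n(Ni) = 229 / 58.69 = 3.902 mol.
n(e⁻) = 2 × 3.902 = 7.804 mol.
Q = n(e⁻)·F = 7.804 × 96500 = 753100 C.
I = Q/t = 753100 / 73440 s = 10.3 A.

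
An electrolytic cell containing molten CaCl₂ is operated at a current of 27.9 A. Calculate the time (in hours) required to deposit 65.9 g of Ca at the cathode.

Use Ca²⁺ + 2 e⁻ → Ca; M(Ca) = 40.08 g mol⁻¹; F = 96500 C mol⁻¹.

3.16 h

n(Ca) = m/M = 65.9 / 40.08 = 1.644 mol.
Each Ca atom requires 2 electrons, so n(e⁻) = 2 × 1.644 = 3.288 mol.
Q = n(e⁻)·F = 3.288 × 96500 = 317300 C.
t = Q/I = 317300 / 27.90 A = 11370 s = 3.16 h.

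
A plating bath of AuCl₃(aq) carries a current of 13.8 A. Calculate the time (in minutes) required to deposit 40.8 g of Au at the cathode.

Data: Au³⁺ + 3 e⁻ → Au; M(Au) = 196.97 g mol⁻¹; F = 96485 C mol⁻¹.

n(Au) = m/M = 40.8 / 196.97 = 0.2071 mol.
Each Au atom requires 3 electrons, so n(e⁻) = 3 × 0.2071 = 0.6214 mol.
Q = n(e⁻)·F = 0.6214 × 96485 = 59960 C.
t = Q/I = 59960 / 13.80 A = 4345 s = 72.4 min.

72.4 min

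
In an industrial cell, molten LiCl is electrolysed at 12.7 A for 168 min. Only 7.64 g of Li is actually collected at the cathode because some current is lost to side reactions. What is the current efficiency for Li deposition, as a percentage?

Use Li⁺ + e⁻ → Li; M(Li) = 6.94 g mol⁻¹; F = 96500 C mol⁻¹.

Q = I·t = 12.70 × 10080 = 128000 C; n(e⁻) = 128000/96500 = 1.327 mol.
Theoretical n(Li) = n(e⁻)/1 = 1.327 mol, i.e. m_theo = 1.327 × 6.94 = 9.207 g.
Efficiency = m_actual / m_theo = 7.64 / 9.207 = 83.0 %.

83.0 %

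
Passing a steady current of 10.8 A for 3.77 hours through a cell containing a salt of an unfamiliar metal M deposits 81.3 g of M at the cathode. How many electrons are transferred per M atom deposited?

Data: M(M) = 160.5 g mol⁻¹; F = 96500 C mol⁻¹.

3

Q = I·t = 10.80 A × 13572 s = 146600 C, so n(e⁻) = 146600/96500 = 1.519 mol.
n(M) deposited = 81.3 / 160.5 = 0.5065 mol.
Electrons per atom = n(e⁻)/n(M) = 1.519 / 0.5065 = 3.00 ≈ 3, so the ion is M³⁺.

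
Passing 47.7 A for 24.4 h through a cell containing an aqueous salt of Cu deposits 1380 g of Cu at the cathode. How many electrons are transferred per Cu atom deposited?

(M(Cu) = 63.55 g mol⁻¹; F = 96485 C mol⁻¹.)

2

Q = I·t = 47.70 A × 87840 s = 4190000 C, so n(e⁻) = 4190000/96485 = 43.43 mol.
n(Cu) deposited = 1380 / 63.55 = 21.72 mol.
Electrons per atom = n(e⁻)/n(Cu) = 43.43 / 21.72 = 2.00 ≈ 2, so the ion is Cu²⁺.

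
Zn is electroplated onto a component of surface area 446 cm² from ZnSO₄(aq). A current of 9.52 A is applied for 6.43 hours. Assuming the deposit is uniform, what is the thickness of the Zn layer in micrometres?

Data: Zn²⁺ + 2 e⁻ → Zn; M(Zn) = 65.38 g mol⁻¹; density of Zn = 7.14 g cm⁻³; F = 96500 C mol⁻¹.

Q = I·t = 9.520 × 23148 = 220400 C; n(e⁻) = 2.284 mol.
n(Zn) = n(e⁻)/2 = 1.142 mol, so m = 1.142 × 65.38 = 74.65 g.
Volume = m/ρ = 74.65 / 7.14 = 10.46 cm³.
Thickness = V/A = 10.46 / 446 = 0.0234 cm = 234 μm.

234 μm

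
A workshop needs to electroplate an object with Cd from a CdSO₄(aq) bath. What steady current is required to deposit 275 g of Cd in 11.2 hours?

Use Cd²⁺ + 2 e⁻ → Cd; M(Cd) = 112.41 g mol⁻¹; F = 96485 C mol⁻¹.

n(Cd) = 275 / 112.41 = 2.446 mol.
n(e⁻) = 2 × 2.446 = 4.893 mol.
Q = n(e⁻)·F = 4.893 × 96485 = 472100 C.
I = Q/t = 472100 / 40320 s = 11.7 A.

11.7 A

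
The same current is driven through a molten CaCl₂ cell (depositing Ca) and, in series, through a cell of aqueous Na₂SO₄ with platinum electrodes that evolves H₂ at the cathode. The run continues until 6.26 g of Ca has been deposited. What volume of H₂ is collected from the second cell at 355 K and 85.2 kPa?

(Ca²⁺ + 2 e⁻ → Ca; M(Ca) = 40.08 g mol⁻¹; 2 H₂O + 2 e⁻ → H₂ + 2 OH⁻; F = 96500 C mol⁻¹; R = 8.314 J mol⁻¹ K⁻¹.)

n(Ca) = 6.26 / 40.08 = 0.1562 mol, so n(e⁻) = 2 × 0.1562 = 0.3124 mol.
The cells are in series, so the same 0.3124 mol of electrons passes through the second cell.
2 H₂O + 2 e⁻ → H₂ + 2 OH⁻ — 2 mol e⁻ per mol H₂, so n(H₂) = 0.3124/2 = 0.1562 mol.
V = nRT/P = (0.1562 × 8.314 × 355) / (85.2 × 10³) = 0.00541 m³ = 5.41 L.

5.41 L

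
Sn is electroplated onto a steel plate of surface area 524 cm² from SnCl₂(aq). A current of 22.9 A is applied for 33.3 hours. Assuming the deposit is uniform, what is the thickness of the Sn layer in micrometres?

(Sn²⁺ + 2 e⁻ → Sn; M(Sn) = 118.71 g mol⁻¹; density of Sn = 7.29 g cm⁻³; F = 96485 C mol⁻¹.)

Q = I·t = 22.90 × 119880 = 2745000 C; n(e⁻) = 28.45 mol.
n(Sn) = n(e⁻)/2 = 14.23 mol, so m = 14.23 × 118.71 = 1689 g.
Volume = m/ρ = 1689 / 7.29 = 231.7 cm³.
Thickness = V/A = 231.7 / 524 = 0.442 cm = 4420 μm.

4420 μm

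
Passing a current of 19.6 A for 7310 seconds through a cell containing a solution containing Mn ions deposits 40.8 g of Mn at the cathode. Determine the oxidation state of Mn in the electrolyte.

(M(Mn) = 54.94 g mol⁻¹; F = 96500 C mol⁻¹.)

+2

Q = I·t = 19.60 A × 7310.0 s = 143300 C, so n(e⁻) = 143300/96500 = 1.485 mol.
n(Mn) deposited = 40.8 / 54.94 = 0.7426 mol.
Electrons per atom = n(e⁻)/n(Mn) = 1.485 / 0.7426 = 2.00 ≈ 2, so the ion is Mn²⁺.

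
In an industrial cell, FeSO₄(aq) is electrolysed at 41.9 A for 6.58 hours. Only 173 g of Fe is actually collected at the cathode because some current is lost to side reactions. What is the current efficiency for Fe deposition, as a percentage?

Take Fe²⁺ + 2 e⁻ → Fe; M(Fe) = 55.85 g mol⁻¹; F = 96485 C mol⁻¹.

60.2 %

Q = I·t = 41.90 × 23688 = 992500 C; n(e⁻) = 992500/96485 = 10.29 mol.
Theoretical n(Fe) = n(e⁻)/2 = 5.143 mol, i.e. m_theo = 5.143 × 55.85 = 287.3 g.
Efficiency = m_actual / m_theo = 173 / 287.3 = 60.2 %.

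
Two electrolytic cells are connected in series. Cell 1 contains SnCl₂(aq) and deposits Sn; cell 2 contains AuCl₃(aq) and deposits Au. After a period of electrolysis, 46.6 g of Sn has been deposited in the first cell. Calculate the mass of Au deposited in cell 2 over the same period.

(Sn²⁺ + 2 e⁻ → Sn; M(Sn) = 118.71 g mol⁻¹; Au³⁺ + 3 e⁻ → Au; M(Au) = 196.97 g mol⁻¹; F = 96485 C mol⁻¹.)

51.5 g

n(Sn) = 46.6 / 118.71 = 0.3926 mol.
Since Sn²⁺ + 2 e⁻ → Sn, n(e⁻) passed = 2 × 0.3926 = 0.7851 mol.
Cells in series carry the same charge, so the same 0.7851 mol of electrons passes through cell 2.
Au³⁺ + 3 e⁻ → Au, so n(Au) = 0.7851 / 3 = 0.2617 mol.
m(Au) = 0.2617 × 196.97 = 51.5 g.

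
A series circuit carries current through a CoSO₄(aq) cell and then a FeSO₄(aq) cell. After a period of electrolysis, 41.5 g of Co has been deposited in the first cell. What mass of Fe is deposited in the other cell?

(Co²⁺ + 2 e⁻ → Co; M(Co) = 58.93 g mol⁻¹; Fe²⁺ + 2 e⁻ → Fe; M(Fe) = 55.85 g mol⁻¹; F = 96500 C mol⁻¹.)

39.3 g

n(Co) = 41.5 / 58.93 = 0.7042 mol.
Since Co²⁺ + 2 e⁻ → Co, n(e⁻) passed = 2 × 0.7042 = 1.408 mol.
Cells in series carry the same charge, so the same 1.408 mol of electrons passes through cell 2.
Fe²⁺ + 2 e⁻ → Fe, so n(Fe) = 1.408 / 2 = 0.7042 mol.
m(Fe) = 0.7042 × 55.85 = 39.3 g.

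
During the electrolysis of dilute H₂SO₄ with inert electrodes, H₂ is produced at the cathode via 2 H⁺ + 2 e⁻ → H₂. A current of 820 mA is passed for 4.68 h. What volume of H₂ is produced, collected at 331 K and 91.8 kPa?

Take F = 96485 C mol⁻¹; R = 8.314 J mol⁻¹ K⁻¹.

2.15 L

Q = I·t = 0.8200 A × 16848 s = 13820 C.
n(e⁻) = Q/F = 13820 / 96485 = 0.1432 mol.
2 electrons are transferred per H₂ molecule, so n(H₂) = 0.1432 / 2 = 0.07159 mol.
V = nRT/P = (0.07159 × 8.314 × 331) / (91.8 × 10³ Pa) = 0.00215 m³ = 2.15 L.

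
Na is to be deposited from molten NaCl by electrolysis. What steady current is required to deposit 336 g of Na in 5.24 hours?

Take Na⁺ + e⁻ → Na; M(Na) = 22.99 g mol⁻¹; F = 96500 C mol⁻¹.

n(Na) = 336 / 22.99 = 14.62 mol.
n(e⁻) = 1 × 14.62 = 14.62 mol.
Q = n(e⁻)·F = 14.62 × 96500 = 1410000 C.
I = Q/t = 1410000 / 18864 s = 74.8 A.

74.8 A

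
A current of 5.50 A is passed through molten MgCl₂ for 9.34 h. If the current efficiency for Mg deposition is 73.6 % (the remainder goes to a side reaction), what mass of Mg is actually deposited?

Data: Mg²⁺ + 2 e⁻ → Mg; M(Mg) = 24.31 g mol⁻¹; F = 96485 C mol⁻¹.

Q = I·t = 5.500 × 33624 = 184900 C.
n(e⁻) = 184900/96485 = 1.917 mol; theoretically n(Mg) = 1.917/2 = 0.9583 mol, m_theo = 23.30 g.
At 73.6 % efficiency, m_actual = 0.736 × 23.30 = 17.1 g.

17.1 g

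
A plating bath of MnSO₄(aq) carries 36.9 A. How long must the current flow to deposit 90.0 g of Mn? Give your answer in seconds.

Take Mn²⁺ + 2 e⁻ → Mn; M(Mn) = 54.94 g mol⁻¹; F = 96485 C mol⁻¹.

8570 s

n(Mn) = m/M = 90.0 / 54.94 = 1.638 mol.
Each Mn atom requires 2 electrons, so n(e⁻) = 2 × 1.638 = 3.276 mol.
Q = n(e⁻)·F = 3.276 × 96485 = 316100 C.
t = Q/I = 316100 / 36.90 A = 8567 s.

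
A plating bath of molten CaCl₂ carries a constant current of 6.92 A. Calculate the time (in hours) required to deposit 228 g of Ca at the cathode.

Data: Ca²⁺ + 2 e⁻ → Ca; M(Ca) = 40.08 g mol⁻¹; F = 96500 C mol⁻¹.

n(Ca) = m/M = 228 / 40.08 = 5.689 mol.
Each Ca atom requires 2 electrons, so n(e⁻) = 2 × 5.689 = 11.38 mol.
Q = n(e⁻)·F = 11.38 × 96500 = 1098000 C.
t = Q/I = 1098000 / 6.920 A = 158700 s = 44.1 h.

44.1 h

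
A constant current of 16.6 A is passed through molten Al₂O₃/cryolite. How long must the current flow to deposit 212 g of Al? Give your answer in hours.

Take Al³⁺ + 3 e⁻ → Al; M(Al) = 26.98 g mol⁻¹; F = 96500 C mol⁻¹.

38.1 h

n(Al) = m/M = 212 / 26.98 = 7.858 mol.
Each Al atom requires 3 electrons, so n(e⁻) = 3 × 7.858 = 23.57 mol.
Q = n(e⁻)·F = 23.57 × 96500 = 2275000 C.
t = Q/I = 2275000 / 16.60 A = 137000 s = 38.1 h.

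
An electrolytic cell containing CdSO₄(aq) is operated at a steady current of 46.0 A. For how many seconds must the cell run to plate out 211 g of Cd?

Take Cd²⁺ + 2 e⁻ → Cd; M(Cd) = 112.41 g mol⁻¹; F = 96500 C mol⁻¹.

7880 s

n(Cd) = m/M = 211 / 112.41 = 1.877 mol.
Each Cd atom requires 2 electrons, so n(e⁻) = 2 × 1.877 = 3.754 mol.
Q = n(e⁻)·F = 3.754 × 96500 = 362300 C.
t = Q/I = 362300 / 46.00 A = 7875 s.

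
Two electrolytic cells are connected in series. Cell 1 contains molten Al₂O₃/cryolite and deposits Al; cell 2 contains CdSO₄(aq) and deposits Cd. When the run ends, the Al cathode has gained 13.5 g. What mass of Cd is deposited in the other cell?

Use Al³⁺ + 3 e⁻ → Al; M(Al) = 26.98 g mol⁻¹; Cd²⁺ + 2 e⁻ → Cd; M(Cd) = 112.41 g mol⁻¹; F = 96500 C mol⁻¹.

84.4 g

n(Al) = 13.5 / 26.98 = 0.5004 mol.
Since Al³⁺ + 3 e⁻ → Al, n(e⁻) passed = 3 × 0.5004 = 1.501 mol.
Cells in series carry the same charge, so the same 1.501 mol of electrons passes through cell 2.
Cd²⁺ + 2 e⁻ → Cd, so n(Cd) = 1.501 / 2 = 0.7506 mol.
m(Cd) = 0.7506 × 112.41 = 84.4 g.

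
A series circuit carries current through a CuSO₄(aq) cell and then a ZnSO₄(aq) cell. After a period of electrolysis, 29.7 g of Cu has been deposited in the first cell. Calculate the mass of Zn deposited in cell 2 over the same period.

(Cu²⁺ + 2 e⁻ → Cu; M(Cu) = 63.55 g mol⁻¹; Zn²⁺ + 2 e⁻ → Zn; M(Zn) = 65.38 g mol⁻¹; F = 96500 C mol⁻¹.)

n(Cu) = 29.7 / 63.55 = 0.4673 mol.
Since Cu²⁺ + 2 e⁻ → Cu, n(e⁻) passed = 2 × 0.4673 = 0.9347 mol.
Cells in series carry the same charge, so the same 0.9347 mol of electrons passes through cell 2.
Zn²⁺ + 2 e⁻ → Zn, so n(Zn) = 0.9347 / 2 = 0.4673 mol.
m(Zn) = 0.4673 × 65.38 = 30.6 g.

30.6 g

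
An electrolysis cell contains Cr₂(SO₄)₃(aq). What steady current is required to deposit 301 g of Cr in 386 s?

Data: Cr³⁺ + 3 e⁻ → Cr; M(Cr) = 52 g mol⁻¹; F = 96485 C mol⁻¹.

n(Cr) = 301 / 52 = 5.788 mol.
n(e⁻) = 3 × 5.788 = 17.37 mol.
Q = n(e⁻)·F = 17.37 × 96485 = 1675000 C.
I = Q/t = 1675000 / 386.00 s = 4340 A.

4340 A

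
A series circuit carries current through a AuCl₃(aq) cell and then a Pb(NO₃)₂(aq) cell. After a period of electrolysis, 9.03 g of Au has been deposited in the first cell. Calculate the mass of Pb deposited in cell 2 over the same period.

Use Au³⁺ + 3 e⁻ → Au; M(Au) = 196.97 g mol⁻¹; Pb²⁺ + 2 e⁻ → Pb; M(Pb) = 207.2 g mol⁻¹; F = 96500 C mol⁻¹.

n(Au) = 9.03 / 196.97 = 0.04584 mol.
Since Au³⁺ + 3 e⁻ → Au, n(e⁻) passed = 3 × 0.04584 = 0.1375 mol.
Cells in series carry the same charge, so the same 0.1375 mol of electrons passes through cell 2.
Pb²⁺ + 2 e⁻ → Pb, so n(Pb) = 0.1375 / 2 = 0.06877 mol.
m(Pb) = 0.06877 × 207.2 = 14.2 g.

14.2 g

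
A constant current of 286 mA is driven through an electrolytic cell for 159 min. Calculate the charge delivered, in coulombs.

Q = I·t = 0.2860 A × 9540.0 s = 2730 C.

2730 C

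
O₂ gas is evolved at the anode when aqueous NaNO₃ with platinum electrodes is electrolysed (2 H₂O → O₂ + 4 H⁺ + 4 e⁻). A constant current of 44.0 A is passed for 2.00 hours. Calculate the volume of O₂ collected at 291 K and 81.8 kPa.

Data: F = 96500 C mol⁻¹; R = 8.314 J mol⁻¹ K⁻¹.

24.3 L

Q = I·t = 44.00 A × 7200.0 s = 316800 C.
n(e⁻) = Q/F = 316800 / 96500 = 3.283 mol.
4 electrons are transferred per O₂ molecule, so n(O₂) = 3.283 / 4 = 0.8207 mol.
V = nRT/P = (0.8207 × 8.314 × 291) / (81.8 × 10³ Pa) = 0.0243 m³ = 24.3 L.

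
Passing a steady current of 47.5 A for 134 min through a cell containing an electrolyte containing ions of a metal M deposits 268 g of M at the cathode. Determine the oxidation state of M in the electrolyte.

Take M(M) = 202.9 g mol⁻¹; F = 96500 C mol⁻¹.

+3

Q = I·t = 47.50 A × 8040.0 s = 381900 C, so n(e⁻) = 381900/96500 = 3.958 mol.
n(M) deposited = 268 / 202.9 = 1.321 mol.
Electrons per atom = n(e⁻)/n(M) = 3.958 / 1.321 = 3.00 ≈ 3, so the ion is M³⁺.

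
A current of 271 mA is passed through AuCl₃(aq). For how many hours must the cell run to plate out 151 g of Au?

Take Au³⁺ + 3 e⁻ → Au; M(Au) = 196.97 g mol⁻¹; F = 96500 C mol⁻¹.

227 h

n(Au) = m/M = 151 / 196.97 = 0.7666 mol.
Each Au atom requires 3 electrons, so n(e⁻) = 3 × 0.7666 = 2.300 mol.
Q = n(e⁻)·F = 2.300 × 96500 = 221900 C.
t = Q/I = 221900 / 0.2710 A = 818900 s = 227 h.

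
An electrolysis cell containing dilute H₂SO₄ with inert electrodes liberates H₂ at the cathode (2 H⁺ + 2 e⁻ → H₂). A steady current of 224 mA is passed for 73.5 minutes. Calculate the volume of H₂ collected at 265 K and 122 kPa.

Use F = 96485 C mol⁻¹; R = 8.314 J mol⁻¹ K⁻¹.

Q = I·t = 0.2240 A × 4410.0 s = 987.8 C.
n(e⁻) = Q/F = 987.8 / 96485 = 0.01024 mol.
2 electrons are transferred per H₂ molecule, so n(H₂) = 0.01024 / 2 = 0.005119 mol.
V = nRT/P = (0.005119 × 8.314 × 265) / (122 × 10³ Pa) = 9.24 × 10⁻⁵ m³ = 0.0924 L.

0.0924 L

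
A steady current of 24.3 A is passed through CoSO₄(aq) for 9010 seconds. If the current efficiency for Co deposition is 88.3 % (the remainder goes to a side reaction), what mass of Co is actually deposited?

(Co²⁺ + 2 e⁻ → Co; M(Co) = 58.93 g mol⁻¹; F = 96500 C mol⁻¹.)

Q = I·t = 24.30 × 9010.0 = 218900 C.
n(e⁻) = 218900/96500 = 2.269 mol; theoretically n(Co) = 2.269/2 = 1.134 mol, m_theo = 66.85 g.
At 88.3 % efficiency, m_actual = 0.883 × 66.85 = 59.0 g.

59.0 g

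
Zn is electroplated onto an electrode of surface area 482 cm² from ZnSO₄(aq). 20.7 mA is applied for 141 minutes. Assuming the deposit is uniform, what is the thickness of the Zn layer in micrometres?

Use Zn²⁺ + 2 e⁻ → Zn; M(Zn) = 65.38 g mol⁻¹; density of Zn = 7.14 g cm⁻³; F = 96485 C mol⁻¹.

0.172 μm

Q = I·t = 0.02070 × 8460.0 = 175.1 C; n(e⁻) = 0.001815 mol.
n(Zn) = n(e⁻)/2 = 0.0009075 mol, so m = 0.0009075 × 65.38 = 0.05933 g.
Volume = m/ρ = 0.05933 / 7.14 = 0.008310 cm³.
Thickness = V/A = 0.008310 / 482 = 1.72 × 10⁻⁵ cm = 0.172 μm.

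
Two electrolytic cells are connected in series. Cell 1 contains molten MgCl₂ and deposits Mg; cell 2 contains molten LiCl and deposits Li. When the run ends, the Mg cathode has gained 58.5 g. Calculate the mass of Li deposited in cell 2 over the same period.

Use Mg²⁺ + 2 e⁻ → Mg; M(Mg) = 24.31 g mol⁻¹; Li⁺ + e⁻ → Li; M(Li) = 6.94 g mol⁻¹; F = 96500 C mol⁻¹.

n(Mg) = 58.5 / 24.31 = 2.406 mol.
Since Mg²⁺ + 2 e⁻ → Mg, n(e⁻) passed = 2 × 2.406 = 4.813 mol.
Cells in series carry the same charge, so the same 4.813 mol of electrons passes through cell 2.
Li⁺ + e⁻ → Li, so n(Li) = 4.813 / 1 = 4.813 mol.
m(Li) = 4.813 × 6.94 = 33.4 g.

33.4 g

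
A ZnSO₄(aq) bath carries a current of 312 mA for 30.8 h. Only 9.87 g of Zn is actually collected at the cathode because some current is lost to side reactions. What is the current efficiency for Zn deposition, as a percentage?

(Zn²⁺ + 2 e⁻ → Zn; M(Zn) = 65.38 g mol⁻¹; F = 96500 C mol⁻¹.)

Q = I·t = 0.3120 × 110880 = 34590 C; n(e⁻) = 34590/96500 = 0.3585 mol.
Theoretical n(Zn) = n(e⁻)/2 = 0.1792 mol, i.e. m_theo = 0.1792 × 65.38 = 11.72 g.
Efficiency = m_actual / m_theo = 9.87 / 11.72 = 84.2 %.

84.2 %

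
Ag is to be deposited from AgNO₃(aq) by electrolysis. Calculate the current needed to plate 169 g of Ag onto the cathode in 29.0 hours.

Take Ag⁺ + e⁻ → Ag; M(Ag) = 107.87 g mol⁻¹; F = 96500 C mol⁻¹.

n(Ag) = 169 / 107.87 = 1.567 mol.
n(e⁻) = 1 × 1.567 = 1.567 mol.
Q = n(e⁻)·F = 1.567 × 96500 = 151200 C.
I = Q/t = 151200 / 104400 s = 1.45 A.

1.45 A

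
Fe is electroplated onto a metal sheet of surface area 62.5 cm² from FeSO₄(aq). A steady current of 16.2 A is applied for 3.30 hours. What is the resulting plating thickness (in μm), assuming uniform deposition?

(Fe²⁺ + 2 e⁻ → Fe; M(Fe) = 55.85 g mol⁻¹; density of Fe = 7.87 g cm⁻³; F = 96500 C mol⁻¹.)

1130 μm

Q = I·t = 16.20 × 11880 = 192500 C; n(e⁻) = 1.994 mol.
n(Fe) = n(e⁻)/2 = 0.9972 mol, so m = 0.9972 × 55.85 = 55.69 g.
Volume = m/ρ = 55.69 / 7.87 = 7.077 cm³.
Thickness = V/A = 7.077 / 62.5 = 0.113 cm = 1130 μm.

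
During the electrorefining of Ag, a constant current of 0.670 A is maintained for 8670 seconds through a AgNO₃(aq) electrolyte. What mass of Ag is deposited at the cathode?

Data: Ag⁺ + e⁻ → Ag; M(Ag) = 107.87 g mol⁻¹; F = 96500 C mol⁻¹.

Q = I·t = 0.6700 A × 8670.0 s = 5809 C.
n(e⁻) = Q/F = 5809 / 96500 = 0.06020 mol.
Ag⁺ + e⁻ → Ag, so n(Ag) = n(e⁻)/1 = 0.06020 mol.
m = n·M = 0.06020 × 107.87 = 6.49 g.

6.49 g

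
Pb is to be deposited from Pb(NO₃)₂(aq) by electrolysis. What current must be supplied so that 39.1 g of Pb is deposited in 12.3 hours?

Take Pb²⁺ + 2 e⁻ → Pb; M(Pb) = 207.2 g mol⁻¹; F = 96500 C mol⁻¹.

0.823 A

n(Pb) = 39.1 / 207.2 = 0.1887 mol.
n(e⁻) = 2 × 0.1887 = 0.3774 mol.
Q = n(e⁻)·F = 0.3774 × 96500 = 36420 C.
I = Q/t = 36420 / 44280 s = 0.823 A.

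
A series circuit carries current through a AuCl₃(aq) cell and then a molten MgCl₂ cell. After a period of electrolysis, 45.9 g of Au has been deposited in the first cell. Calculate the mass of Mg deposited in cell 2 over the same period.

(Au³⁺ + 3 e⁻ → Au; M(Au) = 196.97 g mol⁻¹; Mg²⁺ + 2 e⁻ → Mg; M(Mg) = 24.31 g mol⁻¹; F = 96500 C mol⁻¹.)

n(Au) = 45.9 / 196.97 = 0.2330 mol.
Since Au³⁺ + 3 e⁻ → Au, n(e⁻) passed = 3 × 0.2330 = 0.6991 mol.
Cells in series carry the same charge, so the same 0.6991 mol of electrons passes through cell 2.
Mg²⁺ + 2 e⁻ → Mg, so n(Mg) = 0.6991 / 2 = 0.3495 mol.
m(Mg) = 0.3495 × 24.31 = 8.50 g.

8.50 g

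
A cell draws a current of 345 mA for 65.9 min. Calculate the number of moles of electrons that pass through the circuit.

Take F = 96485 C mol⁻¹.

0.0141 mol

Q = I·t = 0.3450 A × 3954.0 s = 1364 C.
n(e⁻) = Q/F = 1364 / 96485 = 0.0141 mol.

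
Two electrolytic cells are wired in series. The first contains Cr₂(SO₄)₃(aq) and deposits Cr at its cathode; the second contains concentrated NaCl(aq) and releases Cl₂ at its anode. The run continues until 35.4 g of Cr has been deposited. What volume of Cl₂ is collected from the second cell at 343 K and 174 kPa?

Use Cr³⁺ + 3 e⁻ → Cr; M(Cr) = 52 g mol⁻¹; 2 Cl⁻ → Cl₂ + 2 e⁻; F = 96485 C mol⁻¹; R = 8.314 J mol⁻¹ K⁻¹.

16.7 L

n(Cr) = 35.4 / 52 = 0.6808 mol, so n(e⁻) = 3 × 0.6808 = 2.042 mol.
The cells are in series, so the same 2.042 mol of electrons passes through the second cell.
2 Cl⁻ → Cl₂ + 2 e⁻ — 2 mol e⁻ per mol Cl₂, so n(Cl₂) = 2.042/2 = 1.021 mol.
V = nRT/P = (1.021 × 8.314 × 343) / (174 × 10³) = 0.0167 m³ = 16.7 L.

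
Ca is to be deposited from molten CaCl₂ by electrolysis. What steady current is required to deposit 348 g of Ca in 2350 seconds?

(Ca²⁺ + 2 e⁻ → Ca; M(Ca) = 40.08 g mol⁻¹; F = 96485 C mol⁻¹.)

n(Ca) = 348 / 40.08 = 8.683 mol.
n(e⁻) = 2 × 8.683 = 17.37 mol.
Q = n(e⁻)·F = 17.37 × 96485 = 1675000 C.
I = Q/t = 1675000 / 2350.0 s = 713 A.

713 A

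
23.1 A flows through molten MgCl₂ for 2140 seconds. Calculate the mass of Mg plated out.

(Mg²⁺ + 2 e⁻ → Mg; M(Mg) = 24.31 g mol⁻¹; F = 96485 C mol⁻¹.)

Q = I·t = 23.10 A × 2140.0 s = 49430 C.
n(e⁻) = Q/F = 49430 / 96485 = 0.5123 mol.
Mg²⁺ + 2 e⁻ → Mg, so n(Mg) = n(e⁻)/2 = 0.2562 mol.
m = n·M = 0.2562 × 24.31 = 6.23 g.

6.23 g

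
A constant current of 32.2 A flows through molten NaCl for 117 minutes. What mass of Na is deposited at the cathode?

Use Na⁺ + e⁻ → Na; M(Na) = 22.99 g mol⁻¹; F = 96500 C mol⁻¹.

Q = I·t = 32.20 A × 7020.0 s = 226000 C.
n(e⁻) = Q/F = 226000 / 96500 = 2.342 mol.
Na⁺ + e⁻ → Na, so n(Na) = n(e⁻)/1 = 2.342 mol.
m = n·M = 2.342 × 22.99 = 53.9 g.

53.9 g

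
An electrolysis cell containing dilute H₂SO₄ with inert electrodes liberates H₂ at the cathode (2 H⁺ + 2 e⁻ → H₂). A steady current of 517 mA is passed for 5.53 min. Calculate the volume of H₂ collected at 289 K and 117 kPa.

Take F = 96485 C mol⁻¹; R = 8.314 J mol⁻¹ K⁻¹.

0.0183 L

Q = I·t = 0.5170 A × 331.80 s = 171.5 C.
n(e⁻) = Q/F = 171.5 / 96485 = 0.001778 mol.
2 electrons are transferred per H₂ molecule, so n(H₂) = 0.001778 / 2 = 0.0008889 mol.
V = nRT/P = (0.0008889 × 8.314 × 289) / (117 × 10³ Pa) = 1.83 × 10⁻⁵ m³ = 0.0183 L.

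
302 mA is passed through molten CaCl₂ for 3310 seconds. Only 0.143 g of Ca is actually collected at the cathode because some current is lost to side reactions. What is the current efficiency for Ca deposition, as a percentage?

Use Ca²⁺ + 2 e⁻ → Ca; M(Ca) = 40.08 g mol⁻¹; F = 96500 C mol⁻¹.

68.9 %

Q = I·t = 0.3020 × 3310.0 = 999.6 C; n(e⁻) = 999.6/96500 = 0.01036 mol.
Theoretical n(Ca) = n(e⁻)/2 = 0.005179 mol, i.e. m_theo = 0.005179 × 40.08 = 0.2076 g.
Efficiency = m_actual / m_theo = 0.143 / 0.2076 = 68.9 %.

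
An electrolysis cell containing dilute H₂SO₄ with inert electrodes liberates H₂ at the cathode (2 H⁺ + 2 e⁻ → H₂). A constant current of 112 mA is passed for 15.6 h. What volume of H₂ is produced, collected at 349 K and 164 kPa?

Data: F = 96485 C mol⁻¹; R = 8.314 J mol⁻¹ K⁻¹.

Q = I·t = 0.1120 A × 56160 s = 6290 C.
n(e⁻) = Q/F = 6290 / 96485 = 0.06519 mol.
2 electrons are transferred per H₂ molecule, so n(H₂) = 0.06519 / 2 = 0.03260 mol.
V = nRT/P = (0.03260 × 8.314 × 349) / (164 × 10³ Pa) = 5.77 × 10⁻⁴ m³ = 0.577 L.

0.577 L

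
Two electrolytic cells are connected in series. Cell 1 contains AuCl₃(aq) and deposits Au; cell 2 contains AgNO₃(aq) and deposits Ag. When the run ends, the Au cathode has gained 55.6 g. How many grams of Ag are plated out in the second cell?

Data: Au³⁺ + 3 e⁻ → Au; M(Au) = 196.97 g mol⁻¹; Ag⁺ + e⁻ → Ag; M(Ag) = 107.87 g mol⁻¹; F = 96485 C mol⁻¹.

91.3 g

n(Au) = 55.6 / 196.97 = 0.2823 mol.
Since Au³⁺ + 3 e⁻ → Au, n(e⁻) passed = 3 × 0.2823 = 0.8468 mol.
Cells in series carry the same charge, so the same 0.8468 mol of electrons passes through cell 2.
Ag⁺ + e⁻ → Ag, so n(Ag) = 0.8468 / 1 = 0.8468 mol.
m(Ag) = 0.8468 × 107.87 = 91.3 g.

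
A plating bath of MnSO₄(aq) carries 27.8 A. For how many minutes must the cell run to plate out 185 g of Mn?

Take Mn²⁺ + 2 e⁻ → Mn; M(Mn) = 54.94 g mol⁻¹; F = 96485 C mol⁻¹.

390 min

n(Mn) = m/M = 185 / 54.94 = 3.367 mol.
Each Mn atom requires 2 electrons, so n(e⁻) = 2 × 3.367 = 6.735 mol.
Q = n(e⁻)·F = 6.735 × 96485 = 649800 C.
t = Q/I = 649800 / 27.80 A = 23370 s = 390 min.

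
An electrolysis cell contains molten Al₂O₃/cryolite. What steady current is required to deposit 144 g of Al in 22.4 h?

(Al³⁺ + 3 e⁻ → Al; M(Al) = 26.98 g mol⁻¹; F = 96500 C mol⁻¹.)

n(Al) = 144 / 26.98 = 5.337 mol.
n(e⁻) = 3 × 5.337 = 16.01 mol.
Q = n(e⁻)·F = 16.01 × 96500 = 1545000 C.
I = Q/t = 1545000 / 80640 s = 19.2 A.

19.2 A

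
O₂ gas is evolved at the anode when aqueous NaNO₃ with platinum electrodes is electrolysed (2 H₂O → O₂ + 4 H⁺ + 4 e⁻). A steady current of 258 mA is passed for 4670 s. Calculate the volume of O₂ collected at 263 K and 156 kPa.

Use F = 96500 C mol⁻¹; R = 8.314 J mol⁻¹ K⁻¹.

0.0438 L

Q = I·t = 0.2580 A × 4670.0 s = 1205 C.
n(e⁻) = Q/F = 1205 / 96500 = 0.01249 mol.
4 electrons are transferred per O₂ molecule, so n(O₂) = 0.01249 / 4 = 0.003121 mol.
V = nRT/P = (0.003121 × 8.314 × 263) / (156 × 10³ Pa) = 4.38 × 10⁻⁵ m³ = 0.0438 L.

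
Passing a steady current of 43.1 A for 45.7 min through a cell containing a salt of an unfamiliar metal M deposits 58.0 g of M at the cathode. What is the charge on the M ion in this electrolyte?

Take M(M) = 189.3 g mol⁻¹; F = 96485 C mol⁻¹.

+4

Q = I·t = 43.10 A × 2742.0 s = 118200 C, so n(e⁻) = 118200/96485 = 1.225 mol.
n(M) deposited = 58.0 / 189.3 = 0.3064 mol.
Electrons per atom = n(e⁻)/n(M) = 1.225 / 0.3064 = 4.00 ≈ 4, so the ion is M⁴⁺.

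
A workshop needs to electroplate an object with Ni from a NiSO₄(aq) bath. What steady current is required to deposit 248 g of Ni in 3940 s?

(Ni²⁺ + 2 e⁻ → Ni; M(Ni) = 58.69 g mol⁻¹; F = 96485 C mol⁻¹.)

n(Ni) = 248 / 58.69 = 4.226 mol.
n(e⁻) = 2 × 4.226 = 8.451 mol.
Q = n(e⁻)·F = 8.451 × 96485 = 815400 C.
I = Q/t = 815400 / 3940.0 s = 207 A.

207 A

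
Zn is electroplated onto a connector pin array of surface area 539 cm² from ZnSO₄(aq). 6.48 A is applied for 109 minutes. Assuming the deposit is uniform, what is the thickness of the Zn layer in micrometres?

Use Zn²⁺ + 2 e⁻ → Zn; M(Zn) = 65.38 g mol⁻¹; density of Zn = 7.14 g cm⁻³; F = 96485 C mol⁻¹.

Q = I·t = 6.480 × 6540.0 = 42380 C; n(e⁻) = 0.4392 mol.
n(Zn) = n(e⁻)/2 = 0.2196 mol, so m = 0.2196 × 65.38 = 14.36 g.
Volume = m/ρ = 14.36 / 7.14 = 2.011 cm³.
Thickness = V/A = 2.011 / 539 = 0.00373 cm = 37.3 μm.

37.3 μm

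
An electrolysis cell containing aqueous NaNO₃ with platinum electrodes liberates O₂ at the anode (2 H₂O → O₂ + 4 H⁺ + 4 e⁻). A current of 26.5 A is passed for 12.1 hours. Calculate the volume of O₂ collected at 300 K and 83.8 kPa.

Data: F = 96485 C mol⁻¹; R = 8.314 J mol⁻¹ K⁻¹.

Q = I·t = 26.50 A × 43560 s = 1154000 C.
n(e⁻) = Q/F = 1154000 / 96485 = 11.96 mol.
4 electrons are transferred per O₂ molecule, so n(O₂) = 11.96 / 4 = 2.991 mol.
V = nRT/P = (2.991 × 8.314 × 300) / (83.8 × 10³ Pa) = 0.0890 m³ = 89.0 L.

89.0 L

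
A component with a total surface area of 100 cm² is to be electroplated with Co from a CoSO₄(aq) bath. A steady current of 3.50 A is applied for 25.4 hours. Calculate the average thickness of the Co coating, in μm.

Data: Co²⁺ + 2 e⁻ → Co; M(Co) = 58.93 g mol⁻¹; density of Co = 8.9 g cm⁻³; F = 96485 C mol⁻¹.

1100 μm

Q = I·t = 3.500 × 91440 = 320000 C; n(e⁻) = 3.317 mol.
n(Co) = n(e⁻)/2 = 1.658 mol, so m = 1.658 × 58.93 = 97.74 g.
Volume = m/ρ = 97.74 / 8.9 = 10.98 cm³.
Thickness = V/A = 10.98 / 100 = 0.110 cm = 1100 μm.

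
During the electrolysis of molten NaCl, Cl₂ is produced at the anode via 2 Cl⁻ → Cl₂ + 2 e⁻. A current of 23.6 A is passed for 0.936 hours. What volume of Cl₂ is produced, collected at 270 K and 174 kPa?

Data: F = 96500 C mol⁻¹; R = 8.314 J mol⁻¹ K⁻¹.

5.32 L

Q = I·t = 23.60 A × 3369.6 s = 79520 C.
n(e⁻) = Q/F = 79520 / 96500 = 0.8241 mol.
2 electrons are transferred per Cl₂ molecule, so n(Cl₂) = 0.8241 / 2 = 0.4120 mol.
V = nRT/P = (0.4120 × 8.314 × 270) / (174 × 10³ Pa) = 0.00532 m³ = 5.32 L.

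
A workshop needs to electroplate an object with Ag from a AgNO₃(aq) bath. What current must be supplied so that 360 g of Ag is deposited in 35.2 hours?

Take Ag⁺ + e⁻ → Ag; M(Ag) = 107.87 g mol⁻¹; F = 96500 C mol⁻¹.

2.54 A

n(Ag) = 360 / 107.87 = 3.337 mol.
n(e⁻) = 1 × 3.337 = 3.337 mol.
Q = n(e⁻)·F = 3.337 × 96500 = 322100 C.
I = Q/t = 322100 / 126720 s = 2.54 A.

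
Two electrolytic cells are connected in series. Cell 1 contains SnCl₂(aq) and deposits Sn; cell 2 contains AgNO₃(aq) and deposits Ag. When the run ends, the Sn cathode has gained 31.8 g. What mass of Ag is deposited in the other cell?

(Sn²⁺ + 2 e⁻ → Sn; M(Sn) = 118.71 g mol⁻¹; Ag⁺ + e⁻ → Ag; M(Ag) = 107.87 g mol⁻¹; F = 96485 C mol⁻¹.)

57.8 g

n(Sn) = 31.8 / 118.71 = 0.2679 mol.
Since Sn²⁺ + 2 e⁻ → Sn, n(e⁻) passed = 2 × 0.2679 = 0.5358 mol.
Cells in series carry the same charge, so the same 0.5358 mol of electrons passes through cell 2.
Ag⁺ + e⁻ → Ag, so n(Ag) = 0.5358 / 1 = 0.5358 mol.
m(Ag) = 0.5358 × 107.87 = 57.8 g.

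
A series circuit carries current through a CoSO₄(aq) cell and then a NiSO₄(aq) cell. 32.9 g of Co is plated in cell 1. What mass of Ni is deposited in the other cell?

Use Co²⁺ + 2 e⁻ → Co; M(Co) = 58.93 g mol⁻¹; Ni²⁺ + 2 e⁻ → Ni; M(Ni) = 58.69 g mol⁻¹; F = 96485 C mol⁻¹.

32.8 g

n(Co) = 32.9 / 58.93 = 0.5583 mol.
Since Co²⁺ + 2 e⁻ → Co, n(e⁻) passed = 2 × 0.5583 = 1.117 mol.
Cells in series carry the same charge, so the same 1.117 mol of electrons passes through cell 2.
Ni²⁺ + 2 e⁻ → Ni, so n(Ni) = 1.117 / 2 = 0.5583 mol.
m(Ni) = 0.5583 × 58.69 = 32.8 g.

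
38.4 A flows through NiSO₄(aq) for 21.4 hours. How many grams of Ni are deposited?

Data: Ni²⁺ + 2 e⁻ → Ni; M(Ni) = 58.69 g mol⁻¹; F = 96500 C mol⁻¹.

900 g

Q = I·t = 38.40 A × 77040 s = 2958000 C.
n(e⁻) = Q/F = 2958000 / 96500 = 30.66 mol.
Ni²⁺ + 2 e⁻ → Ni, so n(Ni) = n(e⁻)/2 = 15.33 mol.
m = n·M = 15.33 × 58.69 = 900 g.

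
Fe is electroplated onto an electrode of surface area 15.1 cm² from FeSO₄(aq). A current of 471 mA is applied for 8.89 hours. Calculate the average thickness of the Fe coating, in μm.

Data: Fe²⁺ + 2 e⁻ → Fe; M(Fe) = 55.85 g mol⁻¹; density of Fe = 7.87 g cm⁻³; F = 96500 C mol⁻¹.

Q = I·t = 0.4710 × 32004 = 15070 C; n(e⁻) = 0.1562 mol.
n(Fe) = n(e⁻)/2 = 0.07810 mol, so m = 0.07810 × 55.85 = 4.362 g.
Volume = m/ρ = 4.362 / 7.87 = 0.5543 cm³.
Thickness = V/A = 0.5543 / 15.1 = 0.0367 cm = 367 μm.

367 μm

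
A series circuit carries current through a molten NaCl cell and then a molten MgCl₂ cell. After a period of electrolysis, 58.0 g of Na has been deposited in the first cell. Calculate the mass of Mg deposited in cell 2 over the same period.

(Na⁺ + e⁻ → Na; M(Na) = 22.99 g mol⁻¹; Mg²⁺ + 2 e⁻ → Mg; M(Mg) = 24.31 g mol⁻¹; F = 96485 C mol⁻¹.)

30.7 g

n(Na) = 58.0 / 22.99 = 2.523 mol.
Since Na⁺ + e⁻ → Na, n(e⁻) passed = 1 × 2.523 = 2.523 mol.
Cells in series carry the same charge, so the same 2.523 mol of electrons passes through cell 2.
Mg²⁺ + 2 e⁻ → Mg, so n(Mg) = 2.523 / 2 = 1.261 mol.
m(Mg) = 1.261 × 24.31 = 30.7 g.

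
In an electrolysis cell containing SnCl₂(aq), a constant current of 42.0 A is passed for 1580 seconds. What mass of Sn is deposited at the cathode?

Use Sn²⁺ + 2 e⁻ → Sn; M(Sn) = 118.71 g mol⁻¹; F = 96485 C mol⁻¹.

Q = I·t = 42.00 A × 1580.0 s = 66360 C.
n(e⁻) = Q/F = 66360 / 96485 = 0.6878 mol.
Sn²⁺ + 2 e⁻ → Sn, so n(Sn) = n(e⁻)/2 = 0.3439 mol.
m = n·M = 0.3439 × 118.71 = 40.8 g.

40.8 g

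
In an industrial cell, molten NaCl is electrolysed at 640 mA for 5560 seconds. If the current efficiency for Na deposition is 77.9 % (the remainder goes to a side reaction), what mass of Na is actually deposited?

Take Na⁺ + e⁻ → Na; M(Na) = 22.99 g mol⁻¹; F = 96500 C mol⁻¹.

Q = I·t = 0.6400 × 5560.0 = 3558 C.
n(e⁻) = 3558/96500 = 0.03687 mol; theoretically n(Na) = 0.03687/1 = 0.03687 mol, m_theo = 0.8477 g.
At 77.9 % efficiency, m_actual = 0.779 × 0.8477 = 0.660 g.

0.660 g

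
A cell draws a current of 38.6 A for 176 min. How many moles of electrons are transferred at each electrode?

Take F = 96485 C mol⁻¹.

4.22 mol

Q = I·t = 38.60 A × 10560 s = 407600 C.
n(e⁻) = Q/F = 407600 / 96485 = 4.22 mol.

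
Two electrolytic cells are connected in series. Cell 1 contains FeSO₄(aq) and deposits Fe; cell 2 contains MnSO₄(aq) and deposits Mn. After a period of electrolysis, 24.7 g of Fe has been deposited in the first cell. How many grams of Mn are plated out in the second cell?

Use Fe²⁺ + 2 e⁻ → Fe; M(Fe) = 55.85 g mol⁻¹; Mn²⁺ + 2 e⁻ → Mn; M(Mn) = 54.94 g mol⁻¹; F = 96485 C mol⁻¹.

24.3 g

n(Fe) = 24.7 / 55.85 = 0.4423 mol.
Since Fe²⁺ + 2 e⁻ → Fe, n(e⁻) passed = 2 × 0.4423 = 0.8845 mol.
Cells in series carry the same charge, so the same 0.8845 mol of electrons passes through cell 2.
Mn²⁺ + 2 e⁻ → Mn, so n(Mn) = 0.8845 / 2 = 0.4423 mol.
m(Mn) = 0.4423 × 54.94 = 24.3 g.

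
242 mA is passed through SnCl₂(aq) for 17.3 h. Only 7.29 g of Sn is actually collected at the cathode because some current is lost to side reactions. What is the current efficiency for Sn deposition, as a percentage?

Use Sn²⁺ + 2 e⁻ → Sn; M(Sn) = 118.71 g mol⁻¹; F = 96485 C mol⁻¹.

Q = I·t = 0.2420 × 62280 = 15070 C; n(e⁻) = 15070/96485 = 0.1562 mol.
Theoretical n(Sn) = n(e⁻)/2 = 0.07810 mol, i.e. m_theo = 0.07810 × 118.71 = 9.272 g.
Efficiency = m_actual / m_theo = 7.29 / 9.272 = 78.6 %.

78.6 %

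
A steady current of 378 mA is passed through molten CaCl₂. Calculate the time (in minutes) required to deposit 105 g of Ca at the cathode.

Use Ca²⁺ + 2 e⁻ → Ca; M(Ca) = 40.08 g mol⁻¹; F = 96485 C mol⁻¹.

22300 min

n(Ca) = m/M = 105 / 40.08 = 2.620 mol.
Each Ca atom requires 2 electrons, so n(e⁻) = 2 × 2.620 = 5.240 mol.
Q = n(e⁻)·F = 5.240 × 96485 = 505500 C.
t = Q/I = 505500 / 0.3780 A = 1337000 s = 22300 min.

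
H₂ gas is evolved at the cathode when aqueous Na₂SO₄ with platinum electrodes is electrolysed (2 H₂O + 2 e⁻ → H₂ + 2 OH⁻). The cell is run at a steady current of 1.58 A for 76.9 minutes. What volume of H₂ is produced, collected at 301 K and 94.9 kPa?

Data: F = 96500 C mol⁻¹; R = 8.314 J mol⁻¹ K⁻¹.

0.996 L

Q = I·t = 1.580 A × 4614.0 s = 7290 C.
n(e⁻) = Q/F = 7290 / 96500 = 0.07555 mol.
2 electrons are transferred per H₂ molecule, so n(H₂) = 0.07555 / 2 = 0.03777 mol.
V = nRT/P = (0.03777 × 8.314 × 301) / (94.9 × 10³ Pa) = 9.96 × 10⁻⁴ m³ = 0.996 L.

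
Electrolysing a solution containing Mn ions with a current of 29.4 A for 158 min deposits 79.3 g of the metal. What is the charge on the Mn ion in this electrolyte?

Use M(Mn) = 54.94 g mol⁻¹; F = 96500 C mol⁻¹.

+2

Q = I·t = 29.40 A × 9480.0 s = 278700 C, so n(e⁻) = 278700/96500 = 2.888 mol.
n(Mn) deposited = 79.3 / 54.94 = 1.443 mol.
Electrons per atom = n(e⁻)/n(Mn) = 2.888 / 1.443 = 2.00 ≈ 2, so the ion is Mn²⁺.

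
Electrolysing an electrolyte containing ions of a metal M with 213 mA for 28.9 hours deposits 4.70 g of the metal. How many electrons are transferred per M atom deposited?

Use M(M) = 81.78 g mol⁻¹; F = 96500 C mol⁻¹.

Q = I·t = 0.2130 A × 104040 s = 22160 C, so n(e⁻) = 22160/96500 = 0.2296 mol.
n(M) deposited = 4.70 / 81.78 = 0.05747 mol.
Electrons per atom = n(e⁻)/n(M) = 0.2296 / 0.05747 = 4.00 ≈ 4, so the ion is M⁴⁺.

4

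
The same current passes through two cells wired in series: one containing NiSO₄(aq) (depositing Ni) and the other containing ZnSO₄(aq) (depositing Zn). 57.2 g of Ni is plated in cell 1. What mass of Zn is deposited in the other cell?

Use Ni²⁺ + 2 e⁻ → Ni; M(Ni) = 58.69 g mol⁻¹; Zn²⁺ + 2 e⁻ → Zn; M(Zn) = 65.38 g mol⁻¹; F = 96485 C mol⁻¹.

n(Ni) = 57.2 / 58.69 = 0.9746 mol.
Since Ni²⁺ + 2 e⁻ → Ni, n(e⁻) passed = 2 × 0.9746 = 1.949 mol.
Cells in series carry the same charge, so the same 1.949 mol of electrons passes through cell 2.
Zn²⁺ + 2 e⁻ → Zn, so n(Zn) = 1.949 / 2 = 0.9746 mol.
m(Zn) = 0.9746 × 65.38 = 63.7 g.

63.7 g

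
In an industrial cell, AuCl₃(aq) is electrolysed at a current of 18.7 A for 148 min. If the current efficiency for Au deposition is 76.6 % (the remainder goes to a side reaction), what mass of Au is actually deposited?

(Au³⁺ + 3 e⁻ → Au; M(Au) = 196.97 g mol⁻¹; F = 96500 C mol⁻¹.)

86.5 g

Q = I·t = 18.70 × 8880.0 = 166100 C.
n(e⁻) = 166100/96500 = 1.721 mol; theoretically n(Au) = 1.721/3 = 0.5736 mol, m_theo = 113.0 g.
At 76.6 % efficiency, m_actual = 0.766 × 113.0 = 86.5 g.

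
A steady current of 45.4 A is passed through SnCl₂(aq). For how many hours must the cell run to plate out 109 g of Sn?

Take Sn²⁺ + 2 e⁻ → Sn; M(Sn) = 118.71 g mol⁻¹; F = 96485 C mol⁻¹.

n(Sn) = m/M = 109 / 118.71 = 0.9182 mol.
Each Sn atom requires 2 electrons, so n(e⁻) = 2 × 0.9182 = 1.836 mol.
Q = n(e⁻)·F = 1.836 × 96485 = 177200 C.
t = Q/I = 177200 / 45.40 A = 3903 s = 1.08 h.

1.08 h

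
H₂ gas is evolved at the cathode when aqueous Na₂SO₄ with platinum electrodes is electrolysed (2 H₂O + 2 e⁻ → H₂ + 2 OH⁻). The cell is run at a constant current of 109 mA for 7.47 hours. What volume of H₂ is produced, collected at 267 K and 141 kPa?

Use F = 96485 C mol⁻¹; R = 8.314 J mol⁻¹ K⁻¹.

Q = I·t = 0.1090 A × 26892 s = 2931 C.
n(e⁻) = Q/F = 2931 / 96485 = 0.03038 mol.
2 electrons are transferred per H₂ molecule, so n(H₂) = 0.03038 / 2 = 0.01519 mol.
V = nRT/P = (0.01519 × 8.314 × 267) / (141 × 10³ Pa) = 2.39 × 10⁻⁴ m³ = 0.239 L.

0.239 L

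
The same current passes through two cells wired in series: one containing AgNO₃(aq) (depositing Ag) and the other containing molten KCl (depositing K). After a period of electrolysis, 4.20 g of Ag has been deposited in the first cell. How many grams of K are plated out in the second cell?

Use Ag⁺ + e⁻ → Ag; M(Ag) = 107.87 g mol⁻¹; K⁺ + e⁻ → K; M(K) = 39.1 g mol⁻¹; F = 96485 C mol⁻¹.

1.52 g

n(Ag) = 4.20 / 107.87 = 0.03894 mol.
Since Ag⁺ + e⁻ → Ag, n(e⁻) passed = 1 × 0.03894 = 0.03894 mol.
Cells in series carry the same charge, so the same 0.03894 mol of electrons passes through cell 2.
K⁺ + e⁻ → K, so n(K) = 0.03894 / 1 = 0.03894 mol.
m(K) = 0.03894 × 39.1 = 1.52 g.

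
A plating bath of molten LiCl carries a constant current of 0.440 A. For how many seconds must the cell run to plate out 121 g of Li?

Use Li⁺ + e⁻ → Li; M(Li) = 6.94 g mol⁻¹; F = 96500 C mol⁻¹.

3.82 × 10⁶ s

n(Li) = m/M = 121 / 6.94 = 17.44 mol.
Each Li atom requires 1 electron, so n(e⁻) = 1 × 17.44 = 17.44 mol.
Q = n(e⁻)·F = 17.44 × 96500 = 1682000 C.
t = Q/I = 1682000 / 0.4400 A = 3824000 s.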